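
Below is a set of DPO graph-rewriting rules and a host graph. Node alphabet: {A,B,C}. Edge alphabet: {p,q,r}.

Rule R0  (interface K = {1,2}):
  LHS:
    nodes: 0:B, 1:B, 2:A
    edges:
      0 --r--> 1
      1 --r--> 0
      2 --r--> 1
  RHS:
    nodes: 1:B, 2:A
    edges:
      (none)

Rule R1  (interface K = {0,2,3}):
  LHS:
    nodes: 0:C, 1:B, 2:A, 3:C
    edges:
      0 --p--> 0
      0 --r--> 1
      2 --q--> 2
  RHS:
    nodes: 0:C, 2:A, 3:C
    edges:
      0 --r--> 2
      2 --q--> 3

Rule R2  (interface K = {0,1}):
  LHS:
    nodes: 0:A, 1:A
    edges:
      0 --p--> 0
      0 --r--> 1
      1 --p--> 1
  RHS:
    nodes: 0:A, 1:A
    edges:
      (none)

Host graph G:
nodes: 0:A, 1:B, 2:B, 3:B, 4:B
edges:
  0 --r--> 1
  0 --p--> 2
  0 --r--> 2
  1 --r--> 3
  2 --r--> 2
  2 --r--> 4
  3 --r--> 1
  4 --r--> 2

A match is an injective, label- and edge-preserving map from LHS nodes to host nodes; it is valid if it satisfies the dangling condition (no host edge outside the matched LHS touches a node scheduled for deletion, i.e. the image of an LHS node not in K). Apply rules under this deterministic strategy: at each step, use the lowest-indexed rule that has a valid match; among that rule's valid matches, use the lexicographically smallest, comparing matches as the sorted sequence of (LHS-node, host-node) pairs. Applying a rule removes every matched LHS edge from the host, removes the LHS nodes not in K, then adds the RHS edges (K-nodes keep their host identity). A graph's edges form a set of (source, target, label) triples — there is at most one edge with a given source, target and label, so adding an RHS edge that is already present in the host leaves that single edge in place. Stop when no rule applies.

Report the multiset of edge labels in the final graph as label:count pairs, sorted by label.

Answer: p:1 r:1

Steps:
[0] host  ⇒  5 nodes, 8 edges  {0-r->1 0-p->2 0-r->2 1-r->3 2-r->2 2-r->4 3-r->1 4-r->2}
[1] R0 @ {0↦3, 1↦1, 2↦0}  ⇒  4 nodes, 5 edges  {0-p->2 0-r->2 2-r->2 2-r->4 4-r->2}
[2] R0 @ {0↦4, 1↦2, 2↦0}  ⇒  3 nodes, 2 edges  {0-p->2 2-r->2}
normal form: no rule applies after step 2
NF edges: [(0, 2, 'p'), (2, 2, 'r')]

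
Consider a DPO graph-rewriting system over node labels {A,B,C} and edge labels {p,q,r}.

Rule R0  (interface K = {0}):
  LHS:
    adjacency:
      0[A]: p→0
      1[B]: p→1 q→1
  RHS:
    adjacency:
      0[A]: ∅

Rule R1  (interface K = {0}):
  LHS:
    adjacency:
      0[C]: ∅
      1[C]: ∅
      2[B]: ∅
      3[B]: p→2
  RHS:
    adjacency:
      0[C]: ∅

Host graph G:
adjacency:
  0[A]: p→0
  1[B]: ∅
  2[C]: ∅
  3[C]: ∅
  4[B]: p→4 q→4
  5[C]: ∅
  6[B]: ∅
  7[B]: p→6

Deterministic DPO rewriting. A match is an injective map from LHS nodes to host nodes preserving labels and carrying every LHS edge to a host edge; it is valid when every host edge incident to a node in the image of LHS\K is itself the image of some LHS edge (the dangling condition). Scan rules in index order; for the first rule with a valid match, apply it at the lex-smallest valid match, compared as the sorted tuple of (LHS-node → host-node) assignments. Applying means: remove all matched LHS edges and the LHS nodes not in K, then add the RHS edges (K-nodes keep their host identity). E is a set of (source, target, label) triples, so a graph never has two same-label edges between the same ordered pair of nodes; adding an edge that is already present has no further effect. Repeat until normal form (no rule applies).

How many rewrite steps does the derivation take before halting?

[0] host  ⇒  8 nodes, 4 edges  {0-p->0 4-p->4 4-q->4 7-p->6}
[1] R0 @ {0↦0, 1↦4}  ⇒  7 nodes, 1 edges  {7-p->6}
[2] R1 @ {0↦2, 1↦3, 2↦6, 3↦7}  ⇒  4 nodes, 0 edges  {∅}
halt: no rule applies after step 2

Answer: 2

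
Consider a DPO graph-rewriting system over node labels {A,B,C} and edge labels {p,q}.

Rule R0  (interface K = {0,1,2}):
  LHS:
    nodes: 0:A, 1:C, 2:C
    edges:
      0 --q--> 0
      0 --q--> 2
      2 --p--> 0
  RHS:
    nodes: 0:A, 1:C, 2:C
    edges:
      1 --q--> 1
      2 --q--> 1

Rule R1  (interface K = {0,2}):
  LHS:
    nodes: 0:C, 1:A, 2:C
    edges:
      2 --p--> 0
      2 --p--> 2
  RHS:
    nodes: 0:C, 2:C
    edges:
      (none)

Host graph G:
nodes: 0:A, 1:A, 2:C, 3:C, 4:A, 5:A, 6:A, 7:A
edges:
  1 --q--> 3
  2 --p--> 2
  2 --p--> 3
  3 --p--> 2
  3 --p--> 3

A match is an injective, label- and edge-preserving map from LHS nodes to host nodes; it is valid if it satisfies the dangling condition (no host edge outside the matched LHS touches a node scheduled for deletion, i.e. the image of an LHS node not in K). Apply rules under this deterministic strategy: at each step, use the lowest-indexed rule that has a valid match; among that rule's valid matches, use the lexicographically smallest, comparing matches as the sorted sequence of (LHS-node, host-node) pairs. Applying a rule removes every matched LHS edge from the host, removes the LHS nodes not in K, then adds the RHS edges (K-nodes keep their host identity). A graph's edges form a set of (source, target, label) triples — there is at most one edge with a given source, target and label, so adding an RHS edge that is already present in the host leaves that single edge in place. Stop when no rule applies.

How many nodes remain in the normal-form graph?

initial: |V|=8 |E|=5  E = 1-q->3 2-p->2 2-p->3 3-p->2 3-p->3
step 1: apply R1 at {0↦2, 1↦0, 2↦3}  → |V|=7 |E|=3  E = 1-q->3 2-p->2 2-p->3
step 2: apply R1 at {0↦3, 1↦4, 2↦2}  → |V|=6 |E|=1  E = 1-q->3
final graph: no rule applies after step 2
NF nodes: {1:A, 2:C, 3:C, 5:A, 6:A, 7:A}

Answer: 6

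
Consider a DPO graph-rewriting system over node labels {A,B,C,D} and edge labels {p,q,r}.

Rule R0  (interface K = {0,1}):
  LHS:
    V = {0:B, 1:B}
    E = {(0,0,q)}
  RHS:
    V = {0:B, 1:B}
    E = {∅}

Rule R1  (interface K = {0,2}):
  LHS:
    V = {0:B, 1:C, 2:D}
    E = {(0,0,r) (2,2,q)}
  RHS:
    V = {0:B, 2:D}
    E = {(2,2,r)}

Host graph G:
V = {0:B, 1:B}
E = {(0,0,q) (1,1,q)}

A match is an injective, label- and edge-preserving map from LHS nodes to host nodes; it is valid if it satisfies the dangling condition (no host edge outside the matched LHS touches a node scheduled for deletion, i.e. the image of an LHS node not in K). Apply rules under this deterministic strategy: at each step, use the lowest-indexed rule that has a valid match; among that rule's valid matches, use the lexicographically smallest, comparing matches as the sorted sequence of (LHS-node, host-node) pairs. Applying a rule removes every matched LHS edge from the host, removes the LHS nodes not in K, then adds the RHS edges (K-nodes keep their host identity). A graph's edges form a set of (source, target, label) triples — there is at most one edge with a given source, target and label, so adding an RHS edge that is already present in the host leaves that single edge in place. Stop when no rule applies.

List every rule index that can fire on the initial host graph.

R0: 2 valid matches — {0↦0, 1↦1}, {0↦1, 1↦0}
R1: no valid match — LHS pattern not found

Answer: [R0]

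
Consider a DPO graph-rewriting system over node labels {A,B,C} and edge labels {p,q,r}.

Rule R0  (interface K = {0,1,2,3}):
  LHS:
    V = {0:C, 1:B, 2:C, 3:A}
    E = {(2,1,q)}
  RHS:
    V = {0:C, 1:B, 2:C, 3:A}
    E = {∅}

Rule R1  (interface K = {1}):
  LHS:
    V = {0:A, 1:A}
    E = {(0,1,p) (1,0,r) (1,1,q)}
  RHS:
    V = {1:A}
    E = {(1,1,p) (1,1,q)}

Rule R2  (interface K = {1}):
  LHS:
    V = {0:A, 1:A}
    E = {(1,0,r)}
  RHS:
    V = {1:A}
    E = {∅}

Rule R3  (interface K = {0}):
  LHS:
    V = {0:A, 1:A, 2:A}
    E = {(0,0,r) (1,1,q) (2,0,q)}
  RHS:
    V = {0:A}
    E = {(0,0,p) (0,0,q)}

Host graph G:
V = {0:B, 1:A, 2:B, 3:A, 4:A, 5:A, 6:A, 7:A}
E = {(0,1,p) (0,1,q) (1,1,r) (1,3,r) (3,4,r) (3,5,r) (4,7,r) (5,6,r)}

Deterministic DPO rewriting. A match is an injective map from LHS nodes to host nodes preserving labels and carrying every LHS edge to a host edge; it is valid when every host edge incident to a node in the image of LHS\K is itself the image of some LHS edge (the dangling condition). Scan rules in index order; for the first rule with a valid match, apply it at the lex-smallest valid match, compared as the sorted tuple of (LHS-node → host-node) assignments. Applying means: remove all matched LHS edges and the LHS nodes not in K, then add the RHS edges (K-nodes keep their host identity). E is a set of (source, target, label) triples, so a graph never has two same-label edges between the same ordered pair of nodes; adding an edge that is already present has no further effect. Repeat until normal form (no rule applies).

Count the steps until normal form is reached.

Answer: 5

Derivation:
start.  V:8 E:8  edges: 0-p->1 0-q->1 1-r->1 1-r->3 3-r->4 3-r->5 4-r->7 5-r->6
1. fire R2 via {0↦6, 1↦5}  →  V:7 E:7  edges: 0-p->1 0-q->1 1-r->1 1-r->3 3-r->4 3-r->5 4-r->7
2. fire R2 via {0↦5, 1↦3}  →  V:6 E:6  edges: 0-p->1 0-q->1 1-r->1 1-r->3 3-r->4 4-r->7
3. fire R2 via {0↦7, 1↦4}  →  V:5 E:5  edges: 0-p->1 0-q->1 1-r->1 1-r->3 3-r->4
4. fire R2 via {0↦4, 1↦3}  →  V:4 E:4  edges: 0-p->1 0-q->1 1-r->1 1-r->3
5. fire R2 via {0↦3, 1↦1}  →  V:3 E:3  edges: 0-p->1 0-q->1 1-r->1
normal form: no rule applies after step 5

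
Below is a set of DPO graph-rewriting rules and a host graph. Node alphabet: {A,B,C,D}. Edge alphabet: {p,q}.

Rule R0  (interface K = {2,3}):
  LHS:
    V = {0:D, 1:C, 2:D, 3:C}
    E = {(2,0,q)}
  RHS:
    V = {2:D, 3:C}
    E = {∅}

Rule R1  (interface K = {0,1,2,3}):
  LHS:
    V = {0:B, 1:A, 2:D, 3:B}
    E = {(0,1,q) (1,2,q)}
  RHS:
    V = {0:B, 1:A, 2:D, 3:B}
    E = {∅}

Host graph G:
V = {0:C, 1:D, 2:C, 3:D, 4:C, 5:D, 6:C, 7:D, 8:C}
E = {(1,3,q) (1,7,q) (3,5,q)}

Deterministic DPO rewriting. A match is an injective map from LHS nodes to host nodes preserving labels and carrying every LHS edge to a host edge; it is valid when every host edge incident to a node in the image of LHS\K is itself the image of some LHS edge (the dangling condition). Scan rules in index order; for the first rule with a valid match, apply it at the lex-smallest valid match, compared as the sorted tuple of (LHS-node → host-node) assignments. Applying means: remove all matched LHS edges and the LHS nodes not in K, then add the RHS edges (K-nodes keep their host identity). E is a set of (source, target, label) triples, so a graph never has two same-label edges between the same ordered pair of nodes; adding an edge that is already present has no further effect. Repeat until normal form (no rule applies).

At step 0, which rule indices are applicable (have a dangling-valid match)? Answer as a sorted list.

R0: 40 valid matches — {0↦5, 1↦0, 2↦3, 3↦2}, {0↦5, 1↦0, 2↦3, 3↦4}, {0↦5, 1↦0, 2↦3, 3↦6} (+37 more)
R1: no valid match — LHS pattern not found

Answer: [R0]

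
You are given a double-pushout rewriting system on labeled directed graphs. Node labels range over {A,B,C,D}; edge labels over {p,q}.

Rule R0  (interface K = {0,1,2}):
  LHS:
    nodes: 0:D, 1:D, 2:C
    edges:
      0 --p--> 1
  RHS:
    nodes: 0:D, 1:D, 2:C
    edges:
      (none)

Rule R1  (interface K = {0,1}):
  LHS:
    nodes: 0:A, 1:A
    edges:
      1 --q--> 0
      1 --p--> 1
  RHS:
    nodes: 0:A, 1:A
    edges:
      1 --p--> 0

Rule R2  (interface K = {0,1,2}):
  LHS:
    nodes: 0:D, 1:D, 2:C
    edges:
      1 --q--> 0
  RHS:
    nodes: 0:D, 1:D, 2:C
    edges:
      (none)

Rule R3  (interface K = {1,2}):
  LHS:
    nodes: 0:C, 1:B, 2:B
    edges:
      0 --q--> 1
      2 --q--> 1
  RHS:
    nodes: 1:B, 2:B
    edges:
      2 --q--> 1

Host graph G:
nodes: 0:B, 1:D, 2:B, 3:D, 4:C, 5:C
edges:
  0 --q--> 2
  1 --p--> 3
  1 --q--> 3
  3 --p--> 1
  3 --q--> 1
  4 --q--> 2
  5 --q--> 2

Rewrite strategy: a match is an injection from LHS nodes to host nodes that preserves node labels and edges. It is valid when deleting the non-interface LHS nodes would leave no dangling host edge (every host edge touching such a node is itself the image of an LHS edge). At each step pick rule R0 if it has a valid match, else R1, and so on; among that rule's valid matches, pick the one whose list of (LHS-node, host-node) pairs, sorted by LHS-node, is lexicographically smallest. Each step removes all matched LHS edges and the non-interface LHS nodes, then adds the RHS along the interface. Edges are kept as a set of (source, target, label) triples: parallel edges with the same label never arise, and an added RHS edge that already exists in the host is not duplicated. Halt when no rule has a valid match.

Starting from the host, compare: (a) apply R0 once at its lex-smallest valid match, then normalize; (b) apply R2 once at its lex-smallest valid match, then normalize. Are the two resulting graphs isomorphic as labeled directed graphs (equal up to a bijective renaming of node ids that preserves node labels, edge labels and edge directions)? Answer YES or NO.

Answer: YES

Rewrite trace:
branch R0-first: apply at {0↦1, 1↦3, 2↦4} → |E|=6, then 5 more step(s) → NF |V|=4 |E|=1 V={0:B, 1:D, 2:B, 3:D} E=0-q->2
branch R2-first: apply at {0↦1, 1↦3, 2↦4} → |E|=6, then 5 more step(s) → NF |V|=4 |E|=1 V={0:B, 1:D, 2:B, 3:D} E=0-q->2
graphs isomorphic (equal up to label-preserving node renaming)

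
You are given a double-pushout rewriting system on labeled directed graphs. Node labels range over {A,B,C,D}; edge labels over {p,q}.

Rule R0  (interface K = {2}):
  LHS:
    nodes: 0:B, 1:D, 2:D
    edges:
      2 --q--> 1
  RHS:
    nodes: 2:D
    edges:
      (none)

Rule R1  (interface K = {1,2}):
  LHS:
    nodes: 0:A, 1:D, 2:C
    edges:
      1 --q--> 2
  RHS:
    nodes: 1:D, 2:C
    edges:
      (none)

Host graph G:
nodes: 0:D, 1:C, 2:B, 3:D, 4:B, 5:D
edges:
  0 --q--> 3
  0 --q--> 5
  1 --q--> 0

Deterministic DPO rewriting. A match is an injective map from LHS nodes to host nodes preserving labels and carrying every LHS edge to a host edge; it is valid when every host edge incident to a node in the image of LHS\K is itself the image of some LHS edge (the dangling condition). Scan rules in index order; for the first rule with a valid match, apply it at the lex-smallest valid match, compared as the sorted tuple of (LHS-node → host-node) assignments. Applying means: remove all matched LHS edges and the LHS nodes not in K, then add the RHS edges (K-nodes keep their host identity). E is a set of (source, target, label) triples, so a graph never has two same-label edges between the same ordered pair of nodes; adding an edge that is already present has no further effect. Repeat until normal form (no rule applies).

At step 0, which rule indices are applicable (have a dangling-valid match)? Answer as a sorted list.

Answer: [R0]

Steps:
R0: 4 valid matches — {0↦2, 1↦3, 2↦0}, {0↦2, 1↦5, 2↦0}, {0↦4, 1↦3, 2↦0} (+1 more)
R1: no valid match — LHS pattern not found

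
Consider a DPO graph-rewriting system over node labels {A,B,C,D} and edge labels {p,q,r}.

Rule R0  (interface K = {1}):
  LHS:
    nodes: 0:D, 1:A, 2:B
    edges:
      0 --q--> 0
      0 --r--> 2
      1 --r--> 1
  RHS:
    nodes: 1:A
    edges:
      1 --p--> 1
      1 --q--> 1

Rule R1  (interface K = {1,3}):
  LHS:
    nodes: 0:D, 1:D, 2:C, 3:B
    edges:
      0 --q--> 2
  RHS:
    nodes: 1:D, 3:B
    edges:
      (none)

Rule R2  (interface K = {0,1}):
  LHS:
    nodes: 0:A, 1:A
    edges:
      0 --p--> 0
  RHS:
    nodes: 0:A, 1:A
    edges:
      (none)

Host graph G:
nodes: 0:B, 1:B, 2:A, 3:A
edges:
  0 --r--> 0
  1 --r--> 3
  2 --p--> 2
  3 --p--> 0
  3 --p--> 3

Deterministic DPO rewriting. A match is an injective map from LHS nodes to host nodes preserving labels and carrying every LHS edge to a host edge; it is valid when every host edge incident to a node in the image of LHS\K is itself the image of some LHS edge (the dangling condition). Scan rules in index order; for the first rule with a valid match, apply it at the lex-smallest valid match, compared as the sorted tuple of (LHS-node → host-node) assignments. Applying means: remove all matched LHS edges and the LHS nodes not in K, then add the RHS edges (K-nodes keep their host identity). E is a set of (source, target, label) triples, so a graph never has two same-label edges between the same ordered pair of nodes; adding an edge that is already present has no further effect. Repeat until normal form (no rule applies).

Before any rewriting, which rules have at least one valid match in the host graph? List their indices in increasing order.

R0: no valid match — LHS pattern not found
R1: no valid match — LHS pattern not found
R2: 2 valid matches — {0↦2, 1↦3}, {0↦3, 1↦2}

Answer: [R2]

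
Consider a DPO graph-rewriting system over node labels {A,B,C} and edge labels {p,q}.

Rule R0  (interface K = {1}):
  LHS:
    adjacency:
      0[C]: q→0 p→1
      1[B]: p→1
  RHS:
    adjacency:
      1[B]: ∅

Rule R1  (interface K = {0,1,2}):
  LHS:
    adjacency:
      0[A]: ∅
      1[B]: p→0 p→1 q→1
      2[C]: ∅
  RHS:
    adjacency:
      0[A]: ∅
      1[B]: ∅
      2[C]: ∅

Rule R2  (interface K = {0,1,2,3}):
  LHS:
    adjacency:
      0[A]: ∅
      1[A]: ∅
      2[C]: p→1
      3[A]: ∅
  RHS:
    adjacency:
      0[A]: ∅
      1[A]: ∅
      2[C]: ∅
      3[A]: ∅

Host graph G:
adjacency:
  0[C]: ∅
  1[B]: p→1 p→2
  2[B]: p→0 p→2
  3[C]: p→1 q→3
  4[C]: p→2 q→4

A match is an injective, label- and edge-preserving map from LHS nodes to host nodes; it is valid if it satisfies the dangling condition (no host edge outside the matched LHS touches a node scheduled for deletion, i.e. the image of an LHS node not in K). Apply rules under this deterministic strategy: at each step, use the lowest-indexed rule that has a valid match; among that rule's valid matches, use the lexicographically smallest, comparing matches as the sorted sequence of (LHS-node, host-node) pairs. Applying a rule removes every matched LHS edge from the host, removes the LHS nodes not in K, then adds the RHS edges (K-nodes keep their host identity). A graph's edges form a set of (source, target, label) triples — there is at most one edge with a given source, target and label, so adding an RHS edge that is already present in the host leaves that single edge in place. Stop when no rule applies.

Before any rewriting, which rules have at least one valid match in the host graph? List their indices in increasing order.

Answer: [R0]

Rewrite trace:
R0: 2 valid matches — {0↦3, 1↦1}, {0↦4, 1↦2}
R1: no valid match — LHS pattern not found
R2: no valid match — LHS pattern not found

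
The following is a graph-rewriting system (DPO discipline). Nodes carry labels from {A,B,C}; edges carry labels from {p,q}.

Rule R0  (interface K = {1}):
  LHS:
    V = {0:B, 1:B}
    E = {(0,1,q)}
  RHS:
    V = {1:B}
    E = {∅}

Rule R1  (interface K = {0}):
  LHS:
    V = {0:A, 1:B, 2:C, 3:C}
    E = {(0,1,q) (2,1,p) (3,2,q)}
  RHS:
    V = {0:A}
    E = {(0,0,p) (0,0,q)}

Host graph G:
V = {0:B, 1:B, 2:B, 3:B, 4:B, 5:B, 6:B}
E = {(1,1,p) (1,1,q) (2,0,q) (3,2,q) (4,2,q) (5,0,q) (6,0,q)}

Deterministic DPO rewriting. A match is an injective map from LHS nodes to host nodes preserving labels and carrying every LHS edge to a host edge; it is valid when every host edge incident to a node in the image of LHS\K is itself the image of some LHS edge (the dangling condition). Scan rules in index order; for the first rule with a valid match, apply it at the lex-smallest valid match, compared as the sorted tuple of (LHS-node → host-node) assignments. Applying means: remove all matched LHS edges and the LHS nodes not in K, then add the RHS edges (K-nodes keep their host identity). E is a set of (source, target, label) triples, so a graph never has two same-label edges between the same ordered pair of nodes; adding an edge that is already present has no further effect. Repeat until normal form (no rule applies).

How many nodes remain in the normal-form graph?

Answer: 2

Derivation:
start.  V:7 E:7  edges: 1-p->1 1-q->1 2-q->0 3-q->2 4-q->2 5-q->0 6-q->0
1. fire R0 via {0↦3, 1↦2}  →  V:6 E:6  edges: 1-p->1 1-q->1 2-q->0 4-q->2 5-q->0 6-q->0
2. fire R0 via {0↦4, 1↦2}  →  V:5 E:5  edges: 1-p->1 1-q->1 2-q->0 5-q->0 6-q->0
3. fire R0 via {0↦2, 1↦0}  →  V:4 E:4  edges: 1-p->1 1-q->1 5-q->0 6-q->0
4. fire R0 via {0↦5, 1↦0}  →  V:3 E:3  edges: 1-p->1 1-q->1 6-q->0
5. fire R0 via {0↦6, 1↦0}  →  V:2 E:2  edges: 1-p->1 1-q->1
normal form: no rule applies after step 5
NF nodes: {0:B, 1:B}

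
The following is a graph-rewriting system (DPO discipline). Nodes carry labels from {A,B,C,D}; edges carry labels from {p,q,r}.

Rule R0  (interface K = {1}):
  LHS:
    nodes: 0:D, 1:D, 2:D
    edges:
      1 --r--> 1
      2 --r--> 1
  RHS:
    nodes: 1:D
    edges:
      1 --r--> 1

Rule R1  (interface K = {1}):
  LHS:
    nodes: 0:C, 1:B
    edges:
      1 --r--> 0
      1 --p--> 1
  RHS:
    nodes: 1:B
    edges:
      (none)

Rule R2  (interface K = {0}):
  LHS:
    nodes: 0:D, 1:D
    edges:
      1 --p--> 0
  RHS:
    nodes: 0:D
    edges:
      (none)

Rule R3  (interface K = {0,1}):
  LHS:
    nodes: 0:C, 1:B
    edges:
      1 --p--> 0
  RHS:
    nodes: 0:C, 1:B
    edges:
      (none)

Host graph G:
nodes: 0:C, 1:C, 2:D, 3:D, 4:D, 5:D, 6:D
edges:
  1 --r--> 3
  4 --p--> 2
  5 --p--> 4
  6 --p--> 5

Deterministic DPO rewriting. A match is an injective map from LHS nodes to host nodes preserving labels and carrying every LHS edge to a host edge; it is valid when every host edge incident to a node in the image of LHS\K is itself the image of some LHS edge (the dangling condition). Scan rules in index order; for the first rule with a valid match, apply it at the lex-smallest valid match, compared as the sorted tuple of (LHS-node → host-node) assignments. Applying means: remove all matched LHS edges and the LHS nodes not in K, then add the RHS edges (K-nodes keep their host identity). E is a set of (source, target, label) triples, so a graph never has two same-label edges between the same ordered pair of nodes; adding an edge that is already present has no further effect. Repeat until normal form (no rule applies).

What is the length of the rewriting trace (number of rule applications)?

Answer: 3

Derivation:
initial: |V|=7 |E|=4  E = 1-r->3 4-p->2 5-p->4 6-p->5
step 1: apply R2 at {0↦5, 1↦6}  → |V|=6 |E|=3  E = 1-r->3 4-p->2 5-p->4
step 2: apply R2 at {0↦4, 1↦5}  → |V|=5 |E|=2  E = 1-r->3 4-p->2
step 3: apply R2 at {0↦2, 1↦4}  → |V|=4 |E|=1  E = 1-r->3
normal form: no rule applies after step 3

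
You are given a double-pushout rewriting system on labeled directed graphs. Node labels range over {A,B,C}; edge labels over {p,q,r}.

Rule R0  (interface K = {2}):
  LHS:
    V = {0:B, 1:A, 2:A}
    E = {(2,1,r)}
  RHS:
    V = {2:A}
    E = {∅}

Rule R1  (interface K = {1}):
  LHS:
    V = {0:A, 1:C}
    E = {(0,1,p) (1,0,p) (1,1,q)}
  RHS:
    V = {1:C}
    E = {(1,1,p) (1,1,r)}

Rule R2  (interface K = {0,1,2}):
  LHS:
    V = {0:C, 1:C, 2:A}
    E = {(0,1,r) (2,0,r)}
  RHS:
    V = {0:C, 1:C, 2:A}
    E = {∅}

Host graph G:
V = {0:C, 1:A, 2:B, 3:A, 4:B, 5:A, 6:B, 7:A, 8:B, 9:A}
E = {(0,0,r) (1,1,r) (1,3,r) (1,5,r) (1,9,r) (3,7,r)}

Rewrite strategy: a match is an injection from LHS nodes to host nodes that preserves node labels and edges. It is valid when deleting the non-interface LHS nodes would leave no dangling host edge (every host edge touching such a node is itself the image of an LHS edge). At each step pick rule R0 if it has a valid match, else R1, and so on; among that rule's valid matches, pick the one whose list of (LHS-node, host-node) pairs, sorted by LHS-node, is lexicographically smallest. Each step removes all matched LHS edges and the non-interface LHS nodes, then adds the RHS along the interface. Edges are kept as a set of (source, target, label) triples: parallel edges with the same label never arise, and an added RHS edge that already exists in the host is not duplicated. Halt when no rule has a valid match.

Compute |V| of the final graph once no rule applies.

start.  V:10 E:6  edges: 0-r->0 1-r->1 1-r->3 1-r->5 1-r->9 3-r->7
1. fire R0 via {0↦2, 1↦5, 2↦1}  →  V:8 E:5  edges: 0-r->0 1-r->1 1-r->3 1-r->9 3-r->7
2. fire R0 via {0↦4, 1↦7, 2↦3}  →  V:6 E:4  edges: 0-r->0 1-r->1 1-r->3 1-r->9
3. fire R0 via {0↦6, 1↦3, 2↦1}  →  V:4 E:3  edges: 0-r->0 1-r->1 1-r->9
4. fire R0 via {0↦8, 1↦9, 2↦1}  →  V:2 E:2  edges: 0-r->0 1-r->1
final graph: no rule applies after step 4
NF nodes: {0:C, 1:A}

Answer: 2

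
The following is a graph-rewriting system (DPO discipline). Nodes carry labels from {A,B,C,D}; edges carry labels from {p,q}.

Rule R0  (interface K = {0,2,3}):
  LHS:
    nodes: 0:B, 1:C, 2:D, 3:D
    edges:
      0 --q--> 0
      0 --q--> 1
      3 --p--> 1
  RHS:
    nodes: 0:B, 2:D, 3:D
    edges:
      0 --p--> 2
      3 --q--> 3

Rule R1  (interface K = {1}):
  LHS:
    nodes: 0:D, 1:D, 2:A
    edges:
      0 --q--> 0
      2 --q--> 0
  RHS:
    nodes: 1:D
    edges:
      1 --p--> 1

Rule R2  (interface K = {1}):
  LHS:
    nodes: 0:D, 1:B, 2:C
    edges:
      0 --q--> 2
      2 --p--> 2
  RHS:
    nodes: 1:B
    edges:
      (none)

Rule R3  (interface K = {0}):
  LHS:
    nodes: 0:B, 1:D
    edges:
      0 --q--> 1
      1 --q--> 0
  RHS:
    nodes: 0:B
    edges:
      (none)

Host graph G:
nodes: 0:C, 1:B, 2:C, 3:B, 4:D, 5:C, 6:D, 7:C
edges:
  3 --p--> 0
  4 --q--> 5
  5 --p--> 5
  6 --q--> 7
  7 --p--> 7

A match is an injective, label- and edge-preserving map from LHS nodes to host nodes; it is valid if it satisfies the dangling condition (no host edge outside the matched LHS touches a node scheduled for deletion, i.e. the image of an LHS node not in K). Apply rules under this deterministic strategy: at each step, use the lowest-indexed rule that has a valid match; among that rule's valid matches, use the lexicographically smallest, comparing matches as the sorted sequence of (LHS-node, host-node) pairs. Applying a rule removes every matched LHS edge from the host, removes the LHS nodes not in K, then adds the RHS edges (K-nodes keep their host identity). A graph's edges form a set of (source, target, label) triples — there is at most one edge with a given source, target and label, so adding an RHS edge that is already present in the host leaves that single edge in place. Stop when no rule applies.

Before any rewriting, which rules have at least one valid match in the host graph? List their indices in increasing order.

R0: no valid match — LHS pattern not found
R1: no valid match — LHS pattern not found
R2: 4 valid matches — {0↦4, 1↦1, 2↦5}, {0↦4, 1↦3, 2↦5}, {0↦6, 1↦1, 2↦7} (+1 more)
R3: no valid match — LHS pattern not found

Answer: [R2]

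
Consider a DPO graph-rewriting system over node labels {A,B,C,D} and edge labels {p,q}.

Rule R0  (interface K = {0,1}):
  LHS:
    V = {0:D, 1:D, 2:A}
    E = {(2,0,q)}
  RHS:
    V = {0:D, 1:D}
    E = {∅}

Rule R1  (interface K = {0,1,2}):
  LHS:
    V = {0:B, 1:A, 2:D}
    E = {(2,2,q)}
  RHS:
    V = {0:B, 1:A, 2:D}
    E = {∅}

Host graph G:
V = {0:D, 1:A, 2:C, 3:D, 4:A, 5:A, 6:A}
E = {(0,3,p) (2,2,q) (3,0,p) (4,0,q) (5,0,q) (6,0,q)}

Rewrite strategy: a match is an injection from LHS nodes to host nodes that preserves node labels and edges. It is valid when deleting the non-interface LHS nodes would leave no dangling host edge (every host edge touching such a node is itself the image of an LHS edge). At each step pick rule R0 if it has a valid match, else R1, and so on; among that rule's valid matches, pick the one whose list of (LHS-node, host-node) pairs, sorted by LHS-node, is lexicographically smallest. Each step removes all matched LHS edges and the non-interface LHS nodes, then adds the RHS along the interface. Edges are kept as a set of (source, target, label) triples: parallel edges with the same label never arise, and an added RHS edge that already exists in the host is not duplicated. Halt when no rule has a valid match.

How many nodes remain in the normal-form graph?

Answer: 4

Rewrite trace:
initial: |V|=7 |E|=6  E = 0-p->3 2-q->2 3-p->0 4-q->0 5-q->0 6-q->0
step 1: apply R0 at {0↦0, 1↦3, 2↦4}  → |V|=6 |E|=5  E = 0-p->3 2-q->2 3-p->0 5-q->0 6-q->0
step 2: apply R0 at {0↦0, 1↦3, 2↦5}  → |V|=5 |E|=4  E = 0-p->3 2-q->2 3-p->0 6-q->0
step 3: apply R0 at {0↦0, 1↦3, 2↦6}  → |V|=4 |E|=3  E = 0-p->3 2-q->2 3-p->0
halt: no rule applies after step 3
NF nodes: {0:D, 1:A, 2:C, 3:D}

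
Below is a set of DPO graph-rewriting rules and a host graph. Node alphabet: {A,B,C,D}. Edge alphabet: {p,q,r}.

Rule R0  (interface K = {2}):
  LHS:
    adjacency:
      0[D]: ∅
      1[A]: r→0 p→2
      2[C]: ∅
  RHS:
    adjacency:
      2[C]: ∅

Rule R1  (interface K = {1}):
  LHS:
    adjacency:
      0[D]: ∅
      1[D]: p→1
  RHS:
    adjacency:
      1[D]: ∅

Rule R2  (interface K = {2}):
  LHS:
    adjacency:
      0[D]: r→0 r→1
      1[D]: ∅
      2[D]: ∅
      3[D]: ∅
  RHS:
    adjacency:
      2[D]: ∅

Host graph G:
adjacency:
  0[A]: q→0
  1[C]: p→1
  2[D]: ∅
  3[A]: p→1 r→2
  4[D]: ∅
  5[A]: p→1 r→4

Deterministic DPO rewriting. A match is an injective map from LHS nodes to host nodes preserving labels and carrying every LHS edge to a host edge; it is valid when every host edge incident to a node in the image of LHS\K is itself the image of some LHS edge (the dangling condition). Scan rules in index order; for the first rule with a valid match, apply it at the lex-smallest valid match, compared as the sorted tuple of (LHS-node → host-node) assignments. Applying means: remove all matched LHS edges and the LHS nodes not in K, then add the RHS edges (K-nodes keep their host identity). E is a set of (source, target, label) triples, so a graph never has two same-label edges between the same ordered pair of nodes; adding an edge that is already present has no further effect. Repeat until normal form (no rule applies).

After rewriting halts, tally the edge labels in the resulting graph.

[0] host  ⇒  6 nodes, 6 edges  {0-q->0 1-p->1 3-p->1 3-r->2 5-p->1 5-r->4}
[1] R0 @ {0↦2, 1↦3, 2↦1}  ⇒  4 nodes, 4 edges  {0-q->0 1-p->1 5-p->1 5-r->4}
[2] R0 @ {0↦4, 1↦5, 2↦1}  ⇒  2 nodes, 2 edges  {0-q->0 1-p->1}
halt: no rule applies after step 2
NF edges: [(0, 0, 'q'), (1, 1, 'p')]

Answer: p:1 q:1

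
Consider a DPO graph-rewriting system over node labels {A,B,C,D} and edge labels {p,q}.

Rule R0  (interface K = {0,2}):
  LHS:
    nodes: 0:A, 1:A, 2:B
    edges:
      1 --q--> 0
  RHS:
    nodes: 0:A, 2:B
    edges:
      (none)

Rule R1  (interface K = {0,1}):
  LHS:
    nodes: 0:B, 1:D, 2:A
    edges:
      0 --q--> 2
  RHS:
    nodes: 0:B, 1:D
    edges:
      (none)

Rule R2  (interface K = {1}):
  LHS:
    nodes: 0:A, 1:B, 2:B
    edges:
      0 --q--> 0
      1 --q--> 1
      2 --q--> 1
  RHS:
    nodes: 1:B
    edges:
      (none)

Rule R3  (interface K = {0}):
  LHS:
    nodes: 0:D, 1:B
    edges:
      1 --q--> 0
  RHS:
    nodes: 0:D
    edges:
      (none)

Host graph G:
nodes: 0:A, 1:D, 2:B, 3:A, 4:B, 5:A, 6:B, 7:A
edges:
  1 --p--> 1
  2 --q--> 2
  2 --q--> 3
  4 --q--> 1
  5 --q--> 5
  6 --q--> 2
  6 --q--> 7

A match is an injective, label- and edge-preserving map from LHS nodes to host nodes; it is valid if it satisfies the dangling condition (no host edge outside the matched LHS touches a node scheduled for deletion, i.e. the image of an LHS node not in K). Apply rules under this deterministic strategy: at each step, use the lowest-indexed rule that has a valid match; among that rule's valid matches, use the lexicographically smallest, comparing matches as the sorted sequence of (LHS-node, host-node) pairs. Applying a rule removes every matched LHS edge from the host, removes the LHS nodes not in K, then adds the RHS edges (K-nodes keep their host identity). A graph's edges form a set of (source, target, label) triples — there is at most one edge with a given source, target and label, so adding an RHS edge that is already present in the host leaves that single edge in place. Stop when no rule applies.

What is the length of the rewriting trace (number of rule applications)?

Answer: 4

Derivation:
initial: |V|=8 |E|=7  E = 1-p->1 2-q->2 2-q->3 4-q->1 5-q->5 6-q->2 6-q->7
step 1: apply R1 at {0↦2, 1↦1, 2↦3}  → |V|=7 |E|=6  E = 1-p->1 2-q->2 4-q->1 5-q->5 6-q->2 6-q->7
step 2: apply R1 at {0↦6, 1↦1, 2↦7}  → |V|=6 |E|=5  E = 1-p->1 2-q->2 4-q->1 5-q->5 6-q->2
step 3: apply R2 at {0↦5, 1↦2, 2↦6}  → |V|=4 |E|=2  E = 1-p->1 4-q->1
step 4: apply R3 at {0↦1, 1↦4}  → |V|=3 |E|=1  E = 1-p->1
normal form: no rule applies after step 4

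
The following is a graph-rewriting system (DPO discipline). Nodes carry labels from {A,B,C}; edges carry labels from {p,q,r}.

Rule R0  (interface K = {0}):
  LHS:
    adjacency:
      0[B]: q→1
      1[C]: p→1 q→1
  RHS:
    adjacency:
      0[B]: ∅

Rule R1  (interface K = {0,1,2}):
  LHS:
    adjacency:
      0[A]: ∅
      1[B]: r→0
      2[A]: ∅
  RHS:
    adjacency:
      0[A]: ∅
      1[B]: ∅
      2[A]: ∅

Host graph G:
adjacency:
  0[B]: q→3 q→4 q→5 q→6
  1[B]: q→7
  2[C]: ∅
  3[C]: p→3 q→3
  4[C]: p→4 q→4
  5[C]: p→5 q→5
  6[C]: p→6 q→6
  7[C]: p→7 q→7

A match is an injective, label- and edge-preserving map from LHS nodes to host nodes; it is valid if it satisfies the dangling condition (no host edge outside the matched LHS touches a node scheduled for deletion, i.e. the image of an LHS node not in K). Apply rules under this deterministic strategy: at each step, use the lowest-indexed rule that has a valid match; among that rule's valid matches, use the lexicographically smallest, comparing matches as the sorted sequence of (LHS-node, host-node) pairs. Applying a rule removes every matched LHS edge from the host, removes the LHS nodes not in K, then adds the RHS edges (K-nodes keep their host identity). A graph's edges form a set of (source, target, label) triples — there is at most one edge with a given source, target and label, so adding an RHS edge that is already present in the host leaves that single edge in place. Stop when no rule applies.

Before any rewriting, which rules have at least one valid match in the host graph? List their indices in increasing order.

R0: 5 valid matches — {0↦0, 1↦3}, {0↦0, 1↦4}, {0↦0, 1↦5} (+2 more)
R1: no valid match — LHS pattern not found

Answer: [R0]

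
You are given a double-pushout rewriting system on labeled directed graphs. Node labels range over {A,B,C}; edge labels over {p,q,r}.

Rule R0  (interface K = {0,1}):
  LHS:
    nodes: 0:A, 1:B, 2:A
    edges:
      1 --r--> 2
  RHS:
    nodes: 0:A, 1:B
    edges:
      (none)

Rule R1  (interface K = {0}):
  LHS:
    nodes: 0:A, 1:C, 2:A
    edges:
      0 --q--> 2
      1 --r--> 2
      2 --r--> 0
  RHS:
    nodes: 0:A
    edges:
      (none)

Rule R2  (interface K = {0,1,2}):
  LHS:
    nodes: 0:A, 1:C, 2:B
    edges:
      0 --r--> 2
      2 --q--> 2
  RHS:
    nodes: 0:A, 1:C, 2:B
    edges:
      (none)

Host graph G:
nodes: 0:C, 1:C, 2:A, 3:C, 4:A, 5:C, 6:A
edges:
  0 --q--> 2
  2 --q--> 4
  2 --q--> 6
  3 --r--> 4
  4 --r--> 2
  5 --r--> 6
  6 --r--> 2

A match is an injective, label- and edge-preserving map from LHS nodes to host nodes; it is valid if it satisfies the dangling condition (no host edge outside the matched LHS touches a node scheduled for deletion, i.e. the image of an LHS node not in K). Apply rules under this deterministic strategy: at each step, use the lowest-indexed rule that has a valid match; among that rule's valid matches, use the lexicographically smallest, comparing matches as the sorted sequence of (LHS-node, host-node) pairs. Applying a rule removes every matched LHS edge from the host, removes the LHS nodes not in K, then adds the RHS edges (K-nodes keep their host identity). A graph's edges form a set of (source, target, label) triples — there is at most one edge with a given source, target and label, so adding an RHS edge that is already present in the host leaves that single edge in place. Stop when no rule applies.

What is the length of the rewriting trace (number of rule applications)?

Answer: 2

Derivation:
start.  V:7 E:7  edges: 0-q->2 2-q->4 2-q->6 3-r->4 4-r->2 5-r->6 6-r->2
1. fire R1 via {0↦2, 1↦3, 2↦4}  →  V:5 E:4  edges: 0-q->2 2-q->6 5-r->6 6-r->2
2. fire R1 via {0↦2, 1↦5, 2↦6}  →  V:3 E:1  edges: 0-q->2
halt: no rule applies after step 2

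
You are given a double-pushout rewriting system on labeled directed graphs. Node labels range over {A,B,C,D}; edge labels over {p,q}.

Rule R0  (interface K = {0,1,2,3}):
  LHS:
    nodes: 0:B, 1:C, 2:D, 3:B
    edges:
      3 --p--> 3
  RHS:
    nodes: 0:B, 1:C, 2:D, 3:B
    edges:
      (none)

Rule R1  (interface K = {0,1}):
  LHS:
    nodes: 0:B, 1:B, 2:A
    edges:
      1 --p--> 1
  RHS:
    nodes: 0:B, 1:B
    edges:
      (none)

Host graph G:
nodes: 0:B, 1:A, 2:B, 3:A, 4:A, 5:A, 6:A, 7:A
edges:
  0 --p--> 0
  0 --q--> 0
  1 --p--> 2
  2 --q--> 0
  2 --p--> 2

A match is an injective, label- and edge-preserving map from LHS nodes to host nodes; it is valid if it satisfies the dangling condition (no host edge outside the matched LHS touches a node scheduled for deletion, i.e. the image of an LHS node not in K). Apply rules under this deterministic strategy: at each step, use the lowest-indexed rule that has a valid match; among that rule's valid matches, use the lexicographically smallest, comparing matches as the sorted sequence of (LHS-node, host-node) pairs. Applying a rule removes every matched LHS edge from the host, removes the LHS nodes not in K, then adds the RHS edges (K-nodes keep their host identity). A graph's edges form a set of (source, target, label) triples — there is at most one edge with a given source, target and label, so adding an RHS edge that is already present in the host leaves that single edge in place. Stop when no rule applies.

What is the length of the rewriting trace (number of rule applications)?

[0] host  ⇒  8 nodes, 5 edges  {0-p->0 0-q->0 1-p->2 2-q->0 2-p->2}
[1] R1 @ {0↦0, 1↦2, 2↦3}  ⇒  7 nodes, 4 edges  {0-p->0 0-q->0 1-p->2 2-q->0}
[2] R1 @ {0↦2, 1↦0, 2↦4}  ⇒  6 nodes, 3 edges  {0-q->0 1-p->2 2-q->0}
final graph: no rule applies after step 2

Answer: 2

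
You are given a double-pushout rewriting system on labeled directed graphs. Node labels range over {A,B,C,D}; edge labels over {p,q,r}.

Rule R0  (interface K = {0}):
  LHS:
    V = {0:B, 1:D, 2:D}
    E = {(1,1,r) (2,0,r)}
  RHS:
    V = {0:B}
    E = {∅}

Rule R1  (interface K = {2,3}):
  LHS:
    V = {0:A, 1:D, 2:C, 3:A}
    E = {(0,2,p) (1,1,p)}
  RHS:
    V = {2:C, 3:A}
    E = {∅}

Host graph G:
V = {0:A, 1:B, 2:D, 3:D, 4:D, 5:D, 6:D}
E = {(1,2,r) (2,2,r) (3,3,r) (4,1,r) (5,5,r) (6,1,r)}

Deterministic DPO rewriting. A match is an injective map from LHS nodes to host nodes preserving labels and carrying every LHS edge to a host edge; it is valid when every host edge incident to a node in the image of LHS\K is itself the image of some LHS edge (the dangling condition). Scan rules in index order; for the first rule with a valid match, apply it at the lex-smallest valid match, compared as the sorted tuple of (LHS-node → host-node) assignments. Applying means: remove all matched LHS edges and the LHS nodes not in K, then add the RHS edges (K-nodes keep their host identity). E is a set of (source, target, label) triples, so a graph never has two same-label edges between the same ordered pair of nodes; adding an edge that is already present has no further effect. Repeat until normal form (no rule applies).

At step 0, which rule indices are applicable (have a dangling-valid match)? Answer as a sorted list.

Answer: [R0]

Steps:
R0: 4 valid matches — {0↦1, 1↦3, 2↦4}, {0↦1, 1↦3, 2↦6}, {0↦1, 1↦5, 2↦4} (+1 more)
R1: no valid match — LHS pattern not found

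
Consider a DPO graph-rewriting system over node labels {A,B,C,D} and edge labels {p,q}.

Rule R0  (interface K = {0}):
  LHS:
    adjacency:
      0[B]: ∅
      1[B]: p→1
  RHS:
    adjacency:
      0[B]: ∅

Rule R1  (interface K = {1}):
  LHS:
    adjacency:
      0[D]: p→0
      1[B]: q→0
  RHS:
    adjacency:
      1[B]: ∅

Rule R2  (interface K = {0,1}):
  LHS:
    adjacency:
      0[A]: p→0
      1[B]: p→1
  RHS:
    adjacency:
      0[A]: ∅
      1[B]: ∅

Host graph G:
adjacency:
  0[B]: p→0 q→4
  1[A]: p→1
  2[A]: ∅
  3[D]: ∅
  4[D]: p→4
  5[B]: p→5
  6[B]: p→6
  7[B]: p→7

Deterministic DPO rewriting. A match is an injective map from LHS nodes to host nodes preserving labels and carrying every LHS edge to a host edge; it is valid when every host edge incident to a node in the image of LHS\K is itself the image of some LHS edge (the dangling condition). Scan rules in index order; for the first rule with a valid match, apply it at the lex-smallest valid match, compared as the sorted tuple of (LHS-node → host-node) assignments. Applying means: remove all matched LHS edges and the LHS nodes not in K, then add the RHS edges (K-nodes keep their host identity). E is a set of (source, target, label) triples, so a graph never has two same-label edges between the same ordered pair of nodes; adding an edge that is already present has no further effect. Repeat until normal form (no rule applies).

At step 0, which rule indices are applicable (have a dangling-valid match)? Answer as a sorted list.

R0: 9 valid matches — {0↦0, 1↦5}, {0↦0, 1↦6}, {0↦0, 1↦7} (+6 more)
R1: 1 valid match — {0↦4, 1↦0}
R2: 4 valid matches — {0↦1, 1↦0}, {0↦1, 1↦5}, {0↦1, 1↦6} (+1 more)

Answer: [R0,R1,R2]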